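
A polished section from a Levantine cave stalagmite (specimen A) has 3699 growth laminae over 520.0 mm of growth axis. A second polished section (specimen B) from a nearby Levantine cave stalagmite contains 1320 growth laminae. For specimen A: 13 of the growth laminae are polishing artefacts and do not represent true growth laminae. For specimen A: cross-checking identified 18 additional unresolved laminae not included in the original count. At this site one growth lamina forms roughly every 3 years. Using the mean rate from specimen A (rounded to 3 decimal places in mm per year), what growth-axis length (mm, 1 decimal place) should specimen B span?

Specimen A: after corrections the count is 3699 − 13 + 18 = 3704 growth laminae.
Specimen A: multiplying by 3 years per growth lamina: 3704 × 3 = 11112 years.
A: Extension rate ≈ 520.0 / 11112 = 0.047 mm/yr.
Specimen B: at 3 years per growth lamina, 1320 × 3 = 3960 years. B's length ≈ 0.047 × 3960 = 186.1 mm.

186.1 mm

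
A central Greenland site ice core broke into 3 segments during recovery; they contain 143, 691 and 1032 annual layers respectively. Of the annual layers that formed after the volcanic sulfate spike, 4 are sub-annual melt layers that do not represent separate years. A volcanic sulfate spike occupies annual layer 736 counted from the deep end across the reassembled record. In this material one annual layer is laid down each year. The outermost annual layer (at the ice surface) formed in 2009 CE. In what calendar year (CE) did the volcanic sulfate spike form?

883 CE

Total annual layers = 143 + 691 + 1032 = 1866.
1866 − 736 = 1130 annual layers lie beyond the volcanic sulfate spike toward the ice surface.
Removing the 4 false annual layers leaves 1130 − 4 = 1126 true annual layers beyond the volcanic sulfate spike.
Counting back 1126 years from 2009 CE places the volcanic sulfate spike in 2009 − 1126 = 883 CE.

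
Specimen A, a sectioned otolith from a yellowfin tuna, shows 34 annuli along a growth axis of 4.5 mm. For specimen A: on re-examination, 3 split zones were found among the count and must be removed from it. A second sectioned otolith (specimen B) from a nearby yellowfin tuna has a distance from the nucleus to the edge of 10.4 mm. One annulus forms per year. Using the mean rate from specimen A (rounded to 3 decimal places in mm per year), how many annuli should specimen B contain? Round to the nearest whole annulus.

Specimen A: adjusted count: 34 − 3 = 31 annuli.
A: 4.5 mm over 31 years gives 4.5 / 31 ≈ 0.145 mm/year.
Specimen B: 10.4 mm / 0.145 mm per year = 71.72 years ≈ 72 annuli.

72 annuli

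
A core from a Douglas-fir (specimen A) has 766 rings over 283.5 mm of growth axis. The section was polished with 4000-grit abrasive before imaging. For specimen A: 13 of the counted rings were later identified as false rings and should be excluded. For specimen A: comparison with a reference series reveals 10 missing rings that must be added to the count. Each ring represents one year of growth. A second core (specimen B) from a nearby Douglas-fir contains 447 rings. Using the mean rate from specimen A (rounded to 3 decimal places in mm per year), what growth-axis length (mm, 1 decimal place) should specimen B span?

Specimen A: after corrections the count is 766 − 13 + 10 = 763 rings.
A: Mean rate = 283.5 mm / 763 years ≈ 0.372 mm per year.
B's length ≈ 0.372 × 447 = 166.3 mm.

166.3 mm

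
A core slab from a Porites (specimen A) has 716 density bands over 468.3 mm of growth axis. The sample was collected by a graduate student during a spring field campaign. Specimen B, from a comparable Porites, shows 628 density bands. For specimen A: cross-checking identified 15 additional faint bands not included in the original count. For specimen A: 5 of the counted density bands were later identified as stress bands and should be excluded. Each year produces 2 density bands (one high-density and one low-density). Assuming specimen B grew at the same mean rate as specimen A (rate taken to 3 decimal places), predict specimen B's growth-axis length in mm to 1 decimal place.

Specimen A: after corrections the count is 716 − 5 + 15 = 726 density bands.
Specimen A: 726 density bands at 2 per year is 726 / 2 = 363 years.
A: Mean rate = 468.3 mm / 363 years ≈ 1.290 mm/yr.
Specimen B: dividing by 2 density bands per year: 628 / 2 = 314 years. Length of B = 1.290 × 314 = 405.1 mm.

405.1 mm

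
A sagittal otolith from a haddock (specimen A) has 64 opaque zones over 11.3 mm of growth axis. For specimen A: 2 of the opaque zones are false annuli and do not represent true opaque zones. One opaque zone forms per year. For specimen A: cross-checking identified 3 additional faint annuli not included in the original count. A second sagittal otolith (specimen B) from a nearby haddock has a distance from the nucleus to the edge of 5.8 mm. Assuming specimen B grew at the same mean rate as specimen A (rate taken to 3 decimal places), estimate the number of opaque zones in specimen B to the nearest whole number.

33 opaque zones

Specimen A: after corrections the count is 64 − 2 + 3 = 65 opaque zones.
A: Mean rate = 11.3 mm / 65 years ≈ 0.174 mm per year.
For B, 5.8 / 0.174 = 33.33 years ≈ 33 opaque zones.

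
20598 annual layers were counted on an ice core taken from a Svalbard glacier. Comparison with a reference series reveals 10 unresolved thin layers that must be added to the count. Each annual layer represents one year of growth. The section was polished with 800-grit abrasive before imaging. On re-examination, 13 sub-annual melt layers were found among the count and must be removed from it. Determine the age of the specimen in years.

20595 years

Correcting the raw count gives 20598 − 13 + 10 = 20595 true annual layers.
One annual layer per year makes the duration 20595 years.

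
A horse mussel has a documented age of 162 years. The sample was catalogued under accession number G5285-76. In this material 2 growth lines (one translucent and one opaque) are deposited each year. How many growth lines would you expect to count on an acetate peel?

Expected growth lines: 162 × 2 = 324.
So 324 growth lines should be present.

324 growth lines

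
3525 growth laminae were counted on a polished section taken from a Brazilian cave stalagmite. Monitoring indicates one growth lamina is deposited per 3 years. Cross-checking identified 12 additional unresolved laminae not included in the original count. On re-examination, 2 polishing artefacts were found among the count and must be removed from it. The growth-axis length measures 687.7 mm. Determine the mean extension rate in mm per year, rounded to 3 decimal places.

Adjusted count: 3525 − 2 + 12 = 3535 growth laminae.
At 3 years per growth lamina, 3535 × 3 = 10605 years.
Extension rate ≈ 687.7 / 10605 = 0.065 mm per year.

0.065 mm per year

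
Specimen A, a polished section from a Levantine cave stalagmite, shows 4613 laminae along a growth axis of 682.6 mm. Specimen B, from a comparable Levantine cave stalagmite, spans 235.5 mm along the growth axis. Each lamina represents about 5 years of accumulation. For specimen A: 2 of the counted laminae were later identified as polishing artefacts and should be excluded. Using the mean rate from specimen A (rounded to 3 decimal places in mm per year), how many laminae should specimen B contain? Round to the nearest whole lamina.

1570 laminae

Specimen A: after corrections the count is 4613 − 2 = 4611 laminae.
Specimen A: 4611 laminae at 5 years each span 4611 × 5 = 23055 years.
A: Mean rate = 682.6 mm / 23055 years ≈ 0.030 mm/year.
Specimen B: 235.5 mm / 0.030 mm per year = 7850.00 years; at 5 years per lamina that is 7850.00 / 5 ≈ 1570 laminae.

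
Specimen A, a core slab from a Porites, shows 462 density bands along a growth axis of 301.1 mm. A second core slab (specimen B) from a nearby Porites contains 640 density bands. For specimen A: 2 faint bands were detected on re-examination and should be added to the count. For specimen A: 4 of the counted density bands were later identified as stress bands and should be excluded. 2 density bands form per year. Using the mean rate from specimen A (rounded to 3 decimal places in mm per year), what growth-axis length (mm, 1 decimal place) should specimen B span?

Specimen A: adjusted count: 462 − 4 + 2 = 460 density bands.
Specimen A: 460 density bands at 2 per year is 460 / 2 = 230 years.
A: Extension rate ≈ 301.1 / 230 = 1.309 mm/yr.
Specimen B: with 2 density bands per year, 640 / 2 = 320 years. For B, 1.309 mm/year × 320 years = 418.9 mm.

418.9 mm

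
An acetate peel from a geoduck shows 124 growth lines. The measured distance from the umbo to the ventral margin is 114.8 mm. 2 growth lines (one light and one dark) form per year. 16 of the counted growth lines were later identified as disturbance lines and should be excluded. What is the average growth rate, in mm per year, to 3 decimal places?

2.126 mm per year

After corrections the count is 124 − 16 = 108 growth lines.
108 growth lines at 2 per year is 108 / 2 = 54 years.
114.8 mm over 54 years gives 114.8 / 54 ≈ 2.126 mm per year.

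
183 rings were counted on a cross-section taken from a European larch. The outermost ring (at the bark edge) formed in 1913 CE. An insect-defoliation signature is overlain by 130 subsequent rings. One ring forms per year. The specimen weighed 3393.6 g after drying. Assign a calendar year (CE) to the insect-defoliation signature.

1783 CE

130 rings formed after the insect-defoliation signature.
The ring at the bark edge is 1913 CE, so the insect-defoliation signature dates to 1913 − 130 = 1783 CE.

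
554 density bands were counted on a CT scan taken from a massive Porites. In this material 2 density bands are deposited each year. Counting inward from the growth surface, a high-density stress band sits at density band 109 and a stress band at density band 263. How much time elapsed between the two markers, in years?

Separation: 263 − 109 = 154 density bands.
Dividing by 2 density bands per year: 154 / 2 = 77 years.

77 yr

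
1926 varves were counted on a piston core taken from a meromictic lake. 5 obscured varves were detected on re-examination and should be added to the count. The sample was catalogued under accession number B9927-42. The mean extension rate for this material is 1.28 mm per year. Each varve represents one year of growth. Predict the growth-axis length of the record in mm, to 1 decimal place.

True varve count = 1926 + 5 = 1931.
Predicted length = 1.28 mm/year × 1931 years = 2471.7 mm.

2471.7 mm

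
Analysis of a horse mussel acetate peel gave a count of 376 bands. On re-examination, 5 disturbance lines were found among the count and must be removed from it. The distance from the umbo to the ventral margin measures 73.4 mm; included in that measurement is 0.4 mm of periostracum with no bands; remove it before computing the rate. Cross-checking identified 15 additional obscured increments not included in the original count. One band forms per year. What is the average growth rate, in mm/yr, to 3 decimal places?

Correcting the raw count gives 376 − 5 + 15 = 386 true bands.
Removing the 0.4 mm offcut leaves 73.4 − 0.4 = 73.0 mm.
Extension rate ≈ 73.0 / 386 = 0.189 mm/yr.

0.189 mm/yr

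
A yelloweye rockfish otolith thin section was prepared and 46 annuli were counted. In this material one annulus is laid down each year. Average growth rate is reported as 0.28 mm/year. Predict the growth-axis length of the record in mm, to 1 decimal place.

12.9 mm

The record spans 46 years at 0.28 mm per year.
46 years at 0.28 mm/year gives 0.28 × 46 = 12.9 mm.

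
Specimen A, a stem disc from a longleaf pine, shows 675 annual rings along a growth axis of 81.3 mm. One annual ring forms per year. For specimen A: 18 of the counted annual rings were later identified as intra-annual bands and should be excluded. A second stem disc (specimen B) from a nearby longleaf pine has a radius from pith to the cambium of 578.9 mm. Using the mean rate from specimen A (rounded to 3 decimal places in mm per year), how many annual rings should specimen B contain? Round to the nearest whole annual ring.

4669 annual rings

Specimen A: true annual ring count = 675 − 18 = 657.
A: Mean rate = 81.3 mm / 657 years ≈ 0.124 mm per year.
Specimen B: 578.9 mm / 0.124 mm per year = 4668.55 years ≈ 4669 annual rings.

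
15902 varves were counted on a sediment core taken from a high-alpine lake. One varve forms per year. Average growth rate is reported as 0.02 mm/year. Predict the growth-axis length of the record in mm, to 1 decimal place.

318.0 mm

The record spans 15902 years at 0.02 mm per year.
Predicted length = 0.02 mm/year × 15902 years = 318.0 mm.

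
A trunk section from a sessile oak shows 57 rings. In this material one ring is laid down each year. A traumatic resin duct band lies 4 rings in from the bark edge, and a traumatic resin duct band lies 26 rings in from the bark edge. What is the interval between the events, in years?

26 − 4 = 22 rings lie between the two events.
At one ring per year, 22 years elapsed between them.

22 years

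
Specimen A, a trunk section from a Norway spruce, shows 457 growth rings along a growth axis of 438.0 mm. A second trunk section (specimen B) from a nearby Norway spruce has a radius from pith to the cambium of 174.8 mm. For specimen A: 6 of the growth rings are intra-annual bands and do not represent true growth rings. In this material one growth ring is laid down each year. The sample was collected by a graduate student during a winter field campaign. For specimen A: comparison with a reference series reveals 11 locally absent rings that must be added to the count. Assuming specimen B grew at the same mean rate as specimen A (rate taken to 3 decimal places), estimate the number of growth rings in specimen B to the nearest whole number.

184 growth rings

Specimen A: adjusted count: 457 − 6 + 11 = 462 growth rings.
A: 438.0 mm over 462 years gives 438.0 / 462 ≈ 0.948 mm/yr.
B spans 174.8 / 0.948 = 184.39 years ≈ 184 growth rings.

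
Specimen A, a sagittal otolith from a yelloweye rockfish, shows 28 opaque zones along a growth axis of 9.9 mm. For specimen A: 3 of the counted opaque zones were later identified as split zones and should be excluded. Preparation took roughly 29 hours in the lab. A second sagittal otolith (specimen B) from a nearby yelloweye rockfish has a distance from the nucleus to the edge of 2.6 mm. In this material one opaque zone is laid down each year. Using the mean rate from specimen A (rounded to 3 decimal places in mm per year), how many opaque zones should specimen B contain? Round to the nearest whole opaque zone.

Specimen A: after corrections the count is 28 − 3 = 25 opaque zones.
A: Mean rate = 9.9 mm / 25 years ≈ 0.396 mm/yr.
For B, 2.6 / 0.396 = 6.57 years ≈ 7 opaque zones.

7 opaque zones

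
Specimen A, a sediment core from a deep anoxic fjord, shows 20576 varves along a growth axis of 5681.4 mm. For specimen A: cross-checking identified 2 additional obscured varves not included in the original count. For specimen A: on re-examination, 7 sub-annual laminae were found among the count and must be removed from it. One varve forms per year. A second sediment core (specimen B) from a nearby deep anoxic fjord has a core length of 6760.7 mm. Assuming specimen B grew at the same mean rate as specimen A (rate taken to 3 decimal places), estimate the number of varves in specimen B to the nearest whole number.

Specimen A: after corrections the count is 20576 − 7 + 2 = 20571 varves.
A: Mean rate = 5681.4 mm / 20571 years ≈ 0.276 mm/year.
B spans 6760.7 / 0.276 = 24495.29 years ≈ 24495 varves.

24495 varves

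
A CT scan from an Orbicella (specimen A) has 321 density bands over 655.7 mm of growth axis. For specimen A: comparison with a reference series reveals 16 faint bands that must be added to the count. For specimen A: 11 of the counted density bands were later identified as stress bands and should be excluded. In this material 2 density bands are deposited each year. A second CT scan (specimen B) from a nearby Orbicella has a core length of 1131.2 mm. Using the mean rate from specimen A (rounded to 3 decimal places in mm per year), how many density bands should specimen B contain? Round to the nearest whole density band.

562 density bands

Specimen A: correcting the raw count gives 321 − 11 + 16 = 326 true density bands.
Specimen A: dividing by 2 density bands per year: 326 / 2 = 163 years.
A: 655.7 mm over 163 years gives 655.7 / 163 ≈ 4.023 mm/year.
B spans 1131.2 / 4.023 = 281.18 years; at 2 density bands per year that is 281.18 × 2 ≈ 562 density bands.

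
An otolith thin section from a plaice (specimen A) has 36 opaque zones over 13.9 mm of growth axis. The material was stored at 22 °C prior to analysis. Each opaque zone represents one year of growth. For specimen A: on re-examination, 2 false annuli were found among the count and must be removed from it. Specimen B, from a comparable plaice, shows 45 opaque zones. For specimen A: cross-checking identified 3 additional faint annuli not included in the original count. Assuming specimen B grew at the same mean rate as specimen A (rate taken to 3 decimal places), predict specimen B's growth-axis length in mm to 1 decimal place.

Specimen A: true opaque zone count = 36 − 2 + 3 = 37.
A: Extension rate ≈ 13.9 / 37 = 0.376 mm/year.
B's length ≈ 0.376 × 45 = 16.9 mm.

16.9 mm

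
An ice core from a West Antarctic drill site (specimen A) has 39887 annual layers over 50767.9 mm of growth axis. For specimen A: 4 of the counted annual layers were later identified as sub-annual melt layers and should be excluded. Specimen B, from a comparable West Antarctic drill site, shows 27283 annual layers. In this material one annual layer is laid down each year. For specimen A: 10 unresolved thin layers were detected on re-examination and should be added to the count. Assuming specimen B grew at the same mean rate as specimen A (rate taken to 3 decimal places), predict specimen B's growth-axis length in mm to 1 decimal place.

34731.3 mm

Specimen A: correcting the raw count gives 39887 − 4 + 10 = 39893 true annual layers.
A: Mean rate = 50767.9 mm / 39893 years ≈ 1.273 mm per year.
For B, 1.273 mm/year × 27283 years = 34731.3 mm.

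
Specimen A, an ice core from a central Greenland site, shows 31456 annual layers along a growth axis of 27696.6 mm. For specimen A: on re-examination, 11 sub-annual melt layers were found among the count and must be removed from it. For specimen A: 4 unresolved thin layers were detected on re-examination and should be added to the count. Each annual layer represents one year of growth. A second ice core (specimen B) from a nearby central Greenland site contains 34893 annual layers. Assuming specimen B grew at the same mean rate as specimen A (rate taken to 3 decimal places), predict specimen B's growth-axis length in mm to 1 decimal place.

30740.7 mm

Specimen A: after corrections the count is 31456 − 11 + 4 = 31449 annual layers.
A: 27696.6 mm over 31449 years gives 27696.6 / 31449 ≈ 0.881 mm/yr.
Length of B = 0.881 × 34893 = 30740.7 mm.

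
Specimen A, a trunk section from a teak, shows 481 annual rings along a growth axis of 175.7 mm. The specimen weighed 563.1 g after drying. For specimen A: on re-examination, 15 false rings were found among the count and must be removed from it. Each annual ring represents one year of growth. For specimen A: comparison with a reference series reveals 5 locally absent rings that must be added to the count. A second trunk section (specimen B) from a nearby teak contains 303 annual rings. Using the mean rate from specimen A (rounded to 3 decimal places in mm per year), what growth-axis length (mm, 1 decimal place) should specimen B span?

113.0 mm

Specimen A: true annual ring count = 481 − 15 + 5 = 471.
A: Extension rate ≈ 175.7 / 471 = 0.373 mm/year.
B's length ≈ 0.373 × 303 = 113.0 mm.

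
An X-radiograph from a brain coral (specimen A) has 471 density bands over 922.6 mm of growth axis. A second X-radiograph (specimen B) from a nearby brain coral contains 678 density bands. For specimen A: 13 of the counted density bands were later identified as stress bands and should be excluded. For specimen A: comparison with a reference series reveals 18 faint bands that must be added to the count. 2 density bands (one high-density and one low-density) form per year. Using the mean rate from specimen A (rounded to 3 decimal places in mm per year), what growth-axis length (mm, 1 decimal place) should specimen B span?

Specimen A: true density band count = 471 − 13 + 18 = 476.
Specimen A: dividing by 2 density bands per year: 476 / 2 = 238 years.
A: Mean rate = 922.6 mm / 238 years ≈ 3.876 mm/year.
Specimen B: 678 density bands at 2 per year is 678 / 2 = 339 years. B's length ≈ 3.876 × 339 = 1314.0 mm.

1314.0 mm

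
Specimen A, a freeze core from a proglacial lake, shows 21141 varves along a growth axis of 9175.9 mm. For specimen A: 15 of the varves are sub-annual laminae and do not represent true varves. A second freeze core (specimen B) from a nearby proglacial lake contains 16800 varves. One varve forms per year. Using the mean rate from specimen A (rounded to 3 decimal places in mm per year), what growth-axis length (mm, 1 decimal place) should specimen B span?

7291.2 mm

Specimen A: after corrections the count is 21141 − 15 = 21126 varves.
A: Extension rate ≈ 9175.9 / 21126 = 0.434 mm/year.
Length of B = 0.434 × 16800 = 7291.2 mm.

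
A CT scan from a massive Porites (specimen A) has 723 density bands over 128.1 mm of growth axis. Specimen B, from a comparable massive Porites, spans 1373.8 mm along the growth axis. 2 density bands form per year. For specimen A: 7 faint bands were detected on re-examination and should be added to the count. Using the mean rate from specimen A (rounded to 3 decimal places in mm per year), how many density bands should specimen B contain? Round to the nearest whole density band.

7828 density bands

Specimen A: after corrections the count is 723 + 7 = 730 density bands.
Specimen A: dividing by 2 density bands per year: 730 / 2 = 365 years.
A: Mean rate = 128.1 mm / 365 years ≈ 0.351 mm per year.
Specimen B: 1373.8 mm / 0.351 mm per year = 3913.96 years; at 2 density bands per year that is 3913.96 × 2 ≈ 7828 density bands.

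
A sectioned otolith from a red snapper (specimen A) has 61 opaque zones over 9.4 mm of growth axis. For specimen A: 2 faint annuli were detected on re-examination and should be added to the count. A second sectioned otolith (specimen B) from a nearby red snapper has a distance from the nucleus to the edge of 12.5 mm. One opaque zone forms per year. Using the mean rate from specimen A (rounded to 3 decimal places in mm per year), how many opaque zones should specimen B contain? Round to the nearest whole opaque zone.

Specimen A: correcting the raw count gives 61 + 2 = 63 true opaque zones.
A: Extension rate ≈ 9.4 / 63 = 0.149 mm/yr.
Specimen B: 12.5 mm / 0.149 mm per year = 83.89 years ≈ 84 opaque zones.

84 opaque zones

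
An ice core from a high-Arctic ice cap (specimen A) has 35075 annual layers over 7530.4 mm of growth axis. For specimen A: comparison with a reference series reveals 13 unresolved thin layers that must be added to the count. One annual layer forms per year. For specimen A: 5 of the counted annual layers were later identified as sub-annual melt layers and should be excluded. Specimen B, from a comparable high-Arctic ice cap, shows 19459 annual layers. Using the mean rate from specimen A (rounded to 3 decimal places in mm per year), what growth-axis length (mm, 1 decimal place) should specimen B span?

4183.7 mm

Specimen A: true annual layer count = 35075 − 5 + 13 = 35083.
A: Mean rate = 7530.4 mm / 35083 years ≈ 0.215 mm/year.
B's length ≈ 0.215 × 19459 = 4183.7 mm.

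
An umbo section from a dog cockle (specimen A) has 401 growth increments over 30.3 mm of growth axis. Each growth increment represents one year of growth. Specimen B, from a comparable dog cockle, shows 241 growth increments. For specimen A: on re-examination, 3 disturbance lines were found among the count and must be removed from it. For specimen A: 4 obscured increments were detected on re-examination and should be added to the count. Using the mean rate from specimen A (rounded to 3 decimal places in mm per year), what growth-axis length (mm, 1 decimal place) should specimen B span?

18.1 mm

Specimen A: after corrections the count is 401 − 3 + 4 = 402 growth increments.
A: Mean rate = 30.3 mm / 402 years ≈ 0.075 mm/year.
Length of B = 0.075 × 241 = 18.1 mm.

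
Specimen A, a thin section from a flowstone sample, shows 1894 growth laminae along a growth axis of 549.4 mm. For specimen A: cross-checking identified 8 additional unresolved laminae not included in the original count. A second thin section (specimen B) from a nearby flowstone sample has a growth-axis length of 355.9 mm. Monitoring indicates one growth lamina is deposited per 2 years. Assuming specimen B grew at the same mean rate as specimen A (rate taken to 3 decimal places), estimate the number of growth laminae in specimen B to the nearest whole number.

Specimen A: true growth lamina count = 1894 + 8 = 1902.
Specimen A: at 2 years per growth lamina, 1902 × 2 = 3804 years.
A: 549.4 mm over 3804 years gives 549.4 / 3804 ≈ 0.144 mm/yr.
For B, 355.9 / 0.144 = 2471.53 years; at 2 years per growth lamina that is 2471.53 / 2 ≈ 1236 growth laminae.

1236 growth laminae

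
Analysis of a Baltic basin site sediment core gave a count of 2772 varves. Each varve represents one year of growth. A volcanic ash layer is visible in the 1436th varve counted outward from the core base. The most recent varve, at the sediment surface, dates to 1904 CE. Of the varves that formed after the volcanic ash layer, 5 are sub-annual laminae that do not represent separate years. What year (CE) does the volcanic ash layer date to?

The volcanic ash layer sits at varve 1436 from the core base, so 2772 − 1436 = 1336 varves formed after it.
Removing the 5 false varves leaves 1336 − 5 = 1331 true varves beyond the volcanic ash layer.
The varve at the sediment surface is 1904 CE, so the volcanic ash layer dates to 1904 − 1331 = 573 CE.

573 CE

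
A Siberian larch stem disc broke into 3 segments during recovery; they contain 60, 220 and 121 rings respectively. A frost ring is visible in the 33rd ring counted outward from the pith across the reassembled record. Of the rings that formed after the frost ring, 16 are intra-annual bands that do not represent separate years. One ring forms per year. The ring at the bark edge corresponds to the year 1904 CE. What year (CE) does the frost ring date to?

Total rings = 60 + 220 + 121 = 401.
The frost ring sits at ring 33 from the pith, so 401 − 33 = 368 rings formed after it.
368 − 16 false = 352 true rings after the frost ring.
1904 − 352 = 1552 CE.

1552 CE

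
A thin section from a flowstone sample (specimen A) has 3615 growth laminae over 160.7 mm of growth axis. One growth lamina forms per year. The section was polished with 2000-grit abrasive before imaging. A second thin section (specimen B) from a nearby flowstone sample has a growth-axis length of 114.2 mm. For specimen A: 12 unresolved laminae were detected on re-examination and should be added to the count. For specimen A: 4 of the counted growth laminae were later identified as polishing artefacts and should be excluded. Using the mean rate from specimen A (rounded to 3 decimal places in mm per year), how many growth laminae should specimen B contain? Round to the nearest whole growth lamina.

2595 growth laminae

Specimen A: true growth lamina count = 3615 − 4 + 12 = 3623.
A: Mean rate = 160.7 mm / 3623 years ≈ 0.044 mm/yr.
B spans 114.2 / 0.044 = 2595.45 years ≈ 2595 growth laminae.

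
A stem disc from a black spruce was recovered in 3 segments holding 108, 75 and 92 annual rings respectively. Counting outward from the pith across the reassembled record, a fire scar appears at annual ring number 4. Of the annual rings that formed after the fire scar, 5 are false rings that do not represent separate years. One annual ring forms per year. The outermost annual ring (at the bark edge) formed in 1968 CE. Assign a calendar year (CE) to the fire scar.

Total annual rings = 108 + 75 + 92 = 275.
Between annual ring 4 and the bark edge there are 275 − 4 = 271 annual rings.
271 − 5 false = 266 true annual rings after the fire scar.
The annual ring at the bark edge is 1968 CE, so the fire scar dates to 1968 − 266 = 1702 CE.

1702 CE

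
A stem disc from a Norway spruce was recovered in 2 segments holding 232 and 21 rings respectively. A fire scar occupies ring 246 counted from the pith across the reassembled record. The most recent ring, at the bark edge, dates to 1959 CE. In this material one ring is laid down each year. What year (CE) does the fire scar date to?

1952 CE

Total rings = 232 + 21 = 253.
Between ring 246 and the bark edge there are 253 − 246 = 7 rings.
Counting back 7 years from 1959 CE places the fire scar in 1959 − 7 = 1952 CE.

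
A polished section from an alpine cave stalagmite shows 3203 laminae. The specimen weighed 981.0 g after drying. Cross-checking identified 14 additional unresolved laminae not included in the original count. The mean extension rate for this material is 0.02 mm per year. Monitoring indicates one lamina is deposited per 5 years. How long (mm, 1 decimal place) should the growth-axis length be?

321.7 mm

True lamina count = 3203 + 14 = 3217.
3217 laminae at 5 years each span 3217 × 5 = 16085 years.
Length ≈ 0.02 × 16085 = 321.7 mm.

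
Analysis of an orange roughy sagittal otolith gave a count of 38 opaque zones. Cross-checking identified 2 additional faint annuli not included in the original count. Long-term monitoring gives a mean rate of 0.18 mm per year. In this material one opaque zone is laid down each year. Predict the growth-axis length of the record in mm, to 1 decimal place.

Correcting the raw count gives 38 + 2 = 40 true opaque zones.
Length ≈ 0.18 × 40 = 7.2 mm.

7.2 mm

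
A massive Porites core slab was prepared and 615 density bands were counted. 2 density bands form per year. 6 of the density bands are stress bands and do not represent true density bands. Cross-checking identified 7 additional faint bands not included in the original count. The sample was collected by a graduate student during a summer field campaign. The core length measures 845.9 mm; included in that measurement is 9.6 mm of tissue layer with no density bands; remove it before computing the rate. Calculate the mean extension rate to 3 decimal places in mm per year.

2.715 mm per year

Correcting the raw count gives 615 − 6 + 7 = 616 true density bands.
616 density bands at 2 per year is 616 / 2 = 308 years.
Removing the 9.6 mm offcut leaves 845.9 − 9.6 = 836.3 mm.
Mean rate = 836.3 mm / 308 years ≈ 2.715 mm per year.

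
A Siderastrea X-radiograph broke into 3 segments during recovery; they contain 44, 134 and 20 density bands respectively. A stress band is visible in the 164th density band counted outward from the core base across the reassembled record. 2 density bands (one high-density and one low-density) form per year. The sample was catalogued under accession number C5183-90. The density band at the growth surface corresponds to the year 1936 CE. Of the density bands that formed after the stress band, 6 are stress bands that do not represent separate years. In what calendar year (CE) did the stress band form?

1922 CE

Total density bands = 44 + 134 + 20 = 198.
Between density band 164 and the growth surface there are 198 − 164 = 34 density bands.
34 − 6 false = 28 true density bands after the stress band.
28 density bands at 2 per year is 28 / 2 = 14 years.
The density band at the growth surface is 1936 CE, so the stress band dates to 1936 − 14 = 1922 CE.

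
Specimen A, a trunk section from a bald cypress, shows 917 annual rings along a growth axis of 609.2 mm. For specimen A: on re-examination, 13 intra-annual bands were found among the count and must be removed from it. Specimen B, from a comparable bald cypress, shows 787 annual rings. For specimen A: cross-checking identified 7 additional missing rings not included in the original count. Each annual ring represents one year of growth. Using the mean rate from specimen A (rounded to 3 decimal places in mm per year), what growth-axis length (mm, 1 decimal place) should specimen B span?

Specimen A: correcting the raw count gives 917 − 13 + 7 = 911 true annual rings.
A: 609.2 mm over 911 years gives 609.2 / 911 ≈ 0.669 mm/year.
B's length ≈ 0.669 × 787 = 526.5 mm.

526.5 mm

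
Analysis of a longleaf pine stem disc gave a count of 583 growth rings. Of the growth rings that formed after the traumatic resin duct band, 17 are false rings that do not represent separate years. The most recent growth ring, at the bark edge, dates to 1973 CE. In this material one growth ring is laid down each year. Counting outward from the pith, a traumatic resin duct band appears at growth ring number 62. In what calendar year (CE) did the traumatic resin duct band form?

Between growth ring 62 and the bark edge there are 583 − 62 = 521 growth rings.
Excluding 17 false growth rings: 521 − 17 = 504.
1973 − 504 = 1469 CE.

1469 CE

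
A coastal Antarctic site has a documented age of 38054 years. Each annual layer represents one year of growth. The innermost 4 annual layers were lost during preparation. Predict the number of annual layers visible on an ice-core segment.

38050 annual layers

Expected annual layers over 38054 years: 38054.
Less the 4 uncaptured annual layers: 38054 − 4 = 38050.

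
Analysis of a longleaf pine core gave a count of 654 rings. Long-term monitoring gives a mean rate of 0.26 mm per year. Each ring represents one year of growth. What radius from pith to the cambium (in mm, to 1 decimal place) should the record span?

170.0 mm

The record spans 654 years at 0.26 mm per year.
Length ≈ 0.26 × 654 = 170.0 mm.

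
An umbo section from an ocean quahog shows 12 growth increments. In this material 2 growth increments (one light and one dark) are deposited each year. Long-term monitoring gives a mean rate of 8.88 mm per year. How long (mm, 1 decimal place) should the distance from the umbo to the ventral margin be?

53.3 mm

With 2 growth increments per year, 12 / 2 = 6 years.
Length ≈ 8.88 × 6 = 53.3 mm.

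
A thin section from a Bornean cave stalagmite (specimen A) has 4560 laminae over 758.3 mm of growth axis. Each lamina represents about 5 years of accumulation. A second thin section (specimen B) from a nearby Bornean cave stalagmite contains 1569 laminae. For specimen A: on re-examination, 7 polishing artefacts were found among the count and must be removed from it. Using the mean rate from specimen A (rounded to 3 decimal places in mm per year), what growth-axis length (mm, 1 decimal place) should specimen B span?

258.9 mm

Specimen A: correcting the raw count gives 4560 − 7 = 4553 true laminae.
Specimen A: 4553 laminae at 5 years each span 4553 × 5 = 22765 years.
A: Extension rate ≈ 758.3 / 22765 = 0.033 mm/year.
Specimen B: at 5 years per lamina, 1569 × 5 = 7845 years. B's length ≈ 0.033 × 7845 = 258.9 mm.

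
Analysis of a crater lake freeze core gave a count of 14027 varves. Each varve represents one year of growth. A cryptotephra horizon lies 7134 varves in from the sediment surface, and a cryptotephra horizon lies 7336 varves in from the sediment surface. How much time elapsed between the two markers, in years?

202 years

7336 − 7134 = 202 varves lie between the two events.
That is 202 years at one varve per year.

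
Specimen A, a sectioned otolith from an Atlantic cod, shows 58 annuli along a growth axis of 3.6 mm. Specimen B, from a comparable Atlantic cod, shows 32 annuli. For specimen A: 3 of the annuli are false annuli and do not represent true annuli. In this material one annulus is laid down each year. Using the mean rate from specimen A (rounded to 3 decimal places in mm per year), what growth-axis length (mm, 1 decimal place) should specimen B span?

Specimen A: adjusted count: 58 − 3 = 55 annuli.
A: 3.6 mm over 55 years gives 3.6 / 55 ≈ 0.065 mm/yr.
For B, 0.065 mm/year × 32 years = 2.1 mm.

2.1 mm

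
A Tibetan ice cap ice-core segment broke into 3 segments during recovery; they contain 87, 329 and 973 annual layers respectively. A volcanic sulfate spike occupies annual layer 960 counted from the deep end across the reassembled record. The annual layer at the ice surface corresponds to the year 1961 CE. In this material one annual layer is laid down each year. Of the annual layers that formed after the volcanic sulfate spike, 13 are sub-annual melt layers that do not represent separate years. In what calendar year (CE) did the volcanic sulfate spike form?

1545 CE

Total annual layers = 87 + 329 + 973 = 1389.
Between annual layer 960 and the ice surface there are 1389 − 960 = 429 annual layers.
Excluding 13 false annual layers: 429 − 13 = 416.
Counting back 416 years from 1961 CE places the volcanic sulfate spike in 1961 − 416 = 1545 CE.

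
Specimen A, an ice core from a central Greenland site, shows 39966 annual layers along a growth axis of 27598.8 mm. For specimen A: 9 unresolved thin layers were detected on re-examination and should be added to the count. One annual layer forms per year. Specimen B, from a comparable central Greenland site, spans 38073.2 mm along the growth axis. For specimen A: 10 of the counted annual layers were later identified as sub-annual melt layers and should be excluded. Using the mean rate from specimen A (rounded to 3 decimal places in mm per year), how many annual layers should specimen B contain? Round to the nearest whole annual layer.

Specimen A: after corrections the count is 39966 − 10 + 9 = 39965 annual layers.
A: Extension rate ≈ 27598.8 / 39965 = 0.691 mm/yr.
Specimen B: 38073.2 mm / 0.691 mm per year = 55098.70 years ≈ 55099 annual layers.

55099 annual layers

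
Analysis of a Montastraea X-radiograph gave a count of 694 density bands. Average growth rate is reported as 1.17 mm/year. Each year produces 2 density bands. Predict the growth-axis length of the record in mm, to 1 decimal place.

406.0 mm

Dividing by 2 density bands per year: 694 / 2 = 347 years.
Predicted length = 1.17 mm/year × 347 years = 406.0 mm.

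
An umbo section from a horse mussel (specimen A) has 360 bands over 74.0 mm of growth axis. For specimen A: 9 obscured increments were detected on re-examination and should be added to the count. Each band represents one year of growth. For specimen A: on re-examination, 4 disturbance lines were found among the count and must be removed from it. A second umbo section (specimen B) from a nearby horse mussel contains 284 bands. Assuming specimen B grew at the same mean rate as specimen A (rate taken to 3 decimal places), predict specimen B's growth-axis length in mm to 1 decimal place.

57.7 mm

Specimen A: adjusted count: 360 − 4 + 9 = 365 bands.
A: 74.0 mm over 365 years gives 74.0 / 365 ≈ 0.203 mm/yr.
For B, 0.203 mm/year × 284 years = 57.7 mm.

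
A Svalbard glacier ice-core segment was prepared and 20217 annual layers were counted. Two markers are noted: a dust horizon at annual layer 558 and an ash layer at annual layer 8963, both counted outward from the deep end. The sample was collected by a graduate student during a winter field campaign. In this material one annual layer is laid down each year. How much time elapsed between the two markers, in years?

8963 − 558 = 8405 annual layers lie between the two events.
At one annual layer per year, 8405 years elapsed between them.

8405 yr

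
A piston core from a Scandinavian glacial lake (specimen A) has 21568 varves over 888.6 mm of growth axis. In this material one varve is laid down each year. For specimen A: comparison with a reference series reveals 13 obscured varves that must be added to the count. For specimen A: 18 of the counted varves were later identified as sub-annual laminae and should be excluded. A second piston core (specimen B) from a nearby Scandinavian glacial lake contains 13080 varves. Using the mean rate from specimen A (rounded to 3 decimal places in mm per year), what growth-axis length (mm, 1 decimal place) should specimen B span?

536.3 mm

Specimen A: correcting the raw count gives 21568 − 18 + 13 = 21563 true varves.
A: Extension rate ≈ 888.6 / 21563 = 0.041 mm/year.
B's length ≈ 0.041 × 13080 = 536.3 mm.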